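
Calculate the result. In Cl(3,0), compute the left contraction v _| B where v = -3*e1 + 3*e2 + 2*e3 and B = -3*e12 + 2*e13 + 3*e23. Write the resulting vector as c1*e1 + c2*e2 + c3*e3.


Left contraction v _| B = <vB>_1 (grade-1 part of the geometric product vB).
Using e1_|e12 = e2, e2_|e12 = -e1, e1_|e13 = e3, e3_|e13 = -e1, e2_|e23 = e3, e3_|e23 = -e2:
e1 coeff: -v2*b12 - v3*b13 = -(3)*(-3) - (2)*(2) = 5
e2 coeff: v1*b12 - v3*b23 = (-3)*(-3) - (2)*(3) = 3
e3 coeff: v1*b13 + v2*b23 = (-3)*(2) + (3)*(3) = 3
v _| B = 5*e1 + 3*e2 + 3*e3


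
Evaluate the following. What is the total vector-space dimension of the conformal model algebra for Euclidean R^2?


The conformal model of R^2 uses Cl(3,1): the 2 Euclidean generators plus two extra orthogonal generators e+ (e+^2 = +1) and e- (e-^2 = -1), from which the null vectors e0, einf are built.
Number of generators m = 2 + 2 = 4.
dim Cl(p,q) = 2^m = 2^4 = 16


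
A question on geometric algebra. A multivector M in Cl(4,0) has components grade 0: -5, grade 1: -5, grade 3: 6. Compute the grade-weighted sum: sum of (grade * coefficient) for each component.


Grade-weighted sum = sum of grade_k * coefficient_k
0*(-5) = 0
1*(-5) = -5
3*6 = 18
Total = 0 + (-5) + 18 = 13


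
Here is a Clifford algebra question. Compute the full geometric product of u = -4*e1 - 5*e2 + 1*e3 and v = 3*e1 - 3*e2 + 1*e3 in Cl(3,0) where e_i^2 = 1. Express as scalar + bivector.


In Cl(3,0): e_i^2 = 1, e_ie_j = -e_je_i for i != j.
Scalar part = u . v = (-4)*3 + (-5)*(-3) + 1*1
= -12 + 15 + 1 = 4
e12 coeff = (-4)*(-3) - (-5)*3 = 12 - (-15) = 27
e13 coeff = (-4)*1 - 1*3 = -4 - 3 = -7
e23 coeff = (-5)*1 - 1*(-3) = -5 - (-3) = -2
uv = 4 + 27*e12 - 7*e13 - 2*e23


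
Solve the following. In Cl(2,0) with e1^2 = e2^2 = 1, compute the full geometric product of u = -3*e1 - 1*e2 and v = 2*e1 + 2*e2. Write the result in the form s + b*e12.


Expand: (-3*e1 - 1*e2)(2*e1 + 2*e2)
= (-3)*2*e1e1 + (-3)*2*e1e2 + (-1)*2*e2e1 + (-1)*2*e2e2
Using e1^2 = e2^2 = 1, e2e1 = -e1e2:
Scalar part s = (-3)*2 + (-1)*2 = -6 + (-2) = -8
Bivector part b = (-3)*2 - (-1)*2 = -6 - (-2) = -4
uv = -8 - 4*e12


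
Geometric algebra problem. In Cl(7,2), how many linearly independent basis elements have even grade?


Even subalgebra dimension = 2^(n-1)
n = 7 + 2 = 9
2^(9 - 1) = 2^8 = 256
Verification: sum of C(9,k) for even k = 1 + 36 + 126 + 84 + 9 = 256
Result = 256


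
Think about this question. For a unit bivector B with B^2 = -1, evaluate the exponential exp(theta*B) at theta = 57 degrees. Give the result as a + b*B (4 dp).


For a unit bivector B with B^2 = -1, the exponential series gives
e^(theta*B) = cos(theta) + sin(theta)*B (the GA analogue of Euler's formula).
theta = 57 degrees = 0.994838 rad
cos(57 deg) = 0.5446
sin(57 deg) = 0.8387
exp(theta*B) = 0.5446 + 0.8387*B


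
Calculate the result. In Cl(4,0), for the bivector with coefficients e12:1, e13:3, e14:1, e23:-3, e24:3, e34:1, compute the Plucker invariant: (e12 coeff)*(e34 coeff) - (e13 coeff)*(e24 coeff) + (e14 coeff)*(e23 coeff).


Plucker relation: af - be + cd
a*f = 1*1 = 1
b*e = 3*3 = 9
c*d = 1*(-3) = -3
af - be + cd = 1 - 9 + (-3)
= -11


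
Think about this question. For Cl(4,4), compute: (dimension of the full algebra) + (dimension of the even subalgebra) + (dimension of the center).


n = 4 + 4 = 8
Total dim = 2^8 = 256
Even subalgebra dim = 2^7 = 128
n is even, so center dim = 1
Sum = 256 + 128 + 1 = 385


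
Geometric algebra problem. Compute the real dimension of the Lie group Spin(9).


Spin(n) double-covers SO(n); both have Lie algebra so(n) of dimension n(n-1)/2.
n = 9
n(n-1) = 9 * 8 = 72
dim Spin(9) = 72/2 = 36


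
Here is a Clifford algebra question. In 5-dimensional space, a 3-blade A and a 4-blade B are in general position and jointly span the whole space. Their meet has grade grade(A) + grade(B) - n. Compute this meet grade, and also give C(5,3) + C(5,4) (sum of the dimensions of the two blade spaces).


Meet grade = grade(A) + grade(B) - n
= 3 + 4 - 5 = 2
C(5,3) = 10
C(5,4) = 5
dim_A + dim_B = 10 + 5 = 15


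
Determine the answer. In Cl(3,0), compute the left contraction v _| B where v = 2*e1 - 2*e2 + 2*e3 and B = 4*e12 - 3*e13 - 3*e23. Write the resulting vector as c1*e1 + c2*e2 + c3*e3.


Left contraction v _| B = <vB>_1 (grade-1 part of the geometric product vB).
Using e1_|e12 = e2, e2_|e12 = -e1, e1_|e13 = e3, e3_|e13 = -e1, e2_|e23 = e3, e3_|e23 = -e2:
e1 coeff: -v2*b12 - v3*b13 = -(-2)*(4) - (2)*(-3) = 14
e2 coeff: v1*b12 - v3*b23 = (2)*(4) - (2)*(-3) = 14
e3 coeff: v1*b13 + v2*b23 = (2)*(-3) + (-2)*(-3) = 0
v _| B = 14*e1 + 14*e2 + 0*e3


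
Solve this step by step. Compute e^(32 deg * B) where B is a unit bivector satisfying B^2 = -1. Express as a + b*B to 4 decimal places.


For a unit bivector B with B^2 = -1, the exponential series gives
e^(theta*B) = cos(theta) + sin(theta)*B (the GA analogue of Euler's formula).
theta = 32 degrees = 0.558505 rad
cos(32 deg) = 0.8480
sin(32 deg) = 0.5299
exp(theta*B) = 0.8480 + 0.5299*B


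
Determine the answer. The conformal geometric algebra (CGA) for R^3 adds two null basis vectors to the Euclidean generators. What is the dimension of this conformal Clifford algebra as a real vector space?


The conformal model of R^3 uses Cl(4,1): the 3 Euclidean generators plus two extra orthogonal generators e+ (e+^2 = +1) and e- (e-^2 = -1), from which the null vectors e0, einf are built.
Number of generators m = 3 + 2 = 5.
dim Cl(p,q) = 2^m = 2^5 = 32


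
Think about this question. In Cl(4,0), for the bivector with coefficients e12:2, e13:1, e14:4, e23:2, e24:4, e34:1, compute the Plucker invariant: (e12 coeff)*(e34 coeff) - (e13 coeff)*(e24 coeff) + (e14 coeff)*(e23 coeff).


Plucker relation: af - be + cd
a*f = 2*1 = 2
b*e = 1*4 = 4
c*d = 4*2 = 8
af - be + cd = 2 - 4 + 8
= 6


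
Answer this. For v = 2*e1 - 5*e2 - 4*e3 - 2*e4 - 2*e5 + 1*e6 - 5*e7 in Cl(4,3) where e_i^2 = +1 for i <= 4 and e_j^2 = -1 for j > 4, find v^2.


v^2 = sum of c_i^2 * e_i^2
Positive signature terms (e_i^2 = +1): 2^2 + (-5)^2 + (-4)^2 + (-2)^2 = 49
Negative signature terms (e_j^2 = -1): (-2)^2 + 1^2 + (-5)^2 = 30
v^2 = 49 - 30 = 19


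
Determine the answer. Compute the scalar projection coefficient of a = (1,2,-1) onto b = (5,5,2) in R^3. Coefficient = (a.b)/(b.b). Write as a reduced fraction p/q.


Projection coefficient = (a . b) / (b . b)
a . b = 1*5 + 2*5 + (-1)*2
= 5 + 10 + (-2) = 13
b . b = 5^2 + 5^2 + 2^2
= 25 + 25 + 4 = 54
Coefficient = 13/54
In lowest terms: 13/54


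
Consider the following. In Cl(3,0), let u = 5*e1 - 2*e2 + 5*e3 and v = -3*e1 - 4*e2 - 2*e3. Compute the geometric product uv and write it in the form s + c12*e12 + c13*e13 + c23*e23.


In Cl(3,0): e_i^2 = 1, e_ie_j = -e_je_i for i != j.
Scalar part = u . v = 5*(-3) + (-2)*(-4) + 5*(-2)
= -15 + 8 + (-10) = -17
e12 coeff = 5*(-4) - (-2)*(-3) = -20 - 6 = -26
e13 coeff = 5*(-2) - 5*(-3) = -10 - (-15) = 5
e23 coeff = (-2)*(-2) - 5*(-4) = 4 - (-20) = 24
uv = -17 - 26*e12 + 5*e13 + 24*e23


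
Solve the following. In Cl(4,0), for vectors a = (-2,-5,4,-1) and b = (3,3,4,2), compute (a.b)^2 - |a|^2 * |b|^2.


a . b = (-2)*3 + (-5)*3 + 4*4 + (-1)*2
= -6 + (-15) + 16 + (-2) = -7
|a|^2 = (-2)^2 + (-5)^2 + 4^2 + (-1)^2 = 46
|b|^2 = 3^2 + 3^2 + 4^2 + 2^2 = 38
(a.b)^2 = (-7)^2 = 49
|a|^2 * |b|^2 = 46 * 38 = 1748
Result = 49 - 1748 = -1699


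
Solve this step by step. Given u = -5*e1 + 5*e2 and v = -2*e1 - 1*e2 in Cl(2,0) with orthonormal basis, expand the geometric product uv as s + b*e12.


Expand: (-5*e1 + 5*e2)(-2*e1 - 1*e2)
= (-5)*(-2)*e1e1 + (-5)*(-1)*e1e2 + 5*(-2)*e2e1 + 5*(-1)*e2e2
Using e1^2 = e2^2 = 1, e2e1 = -e1e2:
Scalar part s = (-5)*(-2) + 5*(-1) = 10 + (-5) = 5
Bivector part b = (-5)*(-1) - 5*(-2) = 5 - (-10) = 15
uv = 5 + 15*e12


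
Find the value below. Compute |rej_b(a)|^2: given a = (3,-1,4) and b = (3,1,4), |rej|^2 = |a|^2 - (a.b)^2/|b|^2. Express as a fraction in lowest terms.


|a|^2 = 3^2 + (-1)^2 + 4^2 = 26
|b|^2 = 3^2 + 1^2 + 4^2 = 26
a . b = 3*3 + (-1)*1 + 4*4 = 24
(a.b)^2 = 24^2 = 576
|rej|^2 = 26 - 576/26
= (676 - 576)/26
= 100/26
In lowest terms: 50/13


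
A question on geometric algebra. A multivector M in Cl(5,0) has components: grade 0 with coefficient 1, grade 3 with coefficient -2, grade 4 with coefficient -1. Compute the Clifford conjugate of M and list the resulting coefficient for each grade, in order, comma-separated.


Clifford conjugate sign for grade k: (-1)^(k(k+1)/2)
Grade 0: (-1)^(0*1/2) = (-1)^0 = 1, coeff 1 -> 1
Grade 3: (-1)^(3*4/2) = (-1)^6 = 1, coeff -2 -> -2
Grade 4: (-1)^(4*5/2) = (-1)^10 = 1, coeff -1 -> -1
Conjugated coefficients: 1, -2, -1


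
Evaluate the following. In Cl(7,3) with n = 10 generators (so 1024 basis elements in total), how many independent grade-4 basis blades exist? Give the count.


Number of grade-k basis blades in Cl(p,q) with n = p + q is C(n, k).
n = 7 + 3 = 10
C(10, 4) = 10! / (4! * 6!)
= 3628800 / (24 * 720)
= 210


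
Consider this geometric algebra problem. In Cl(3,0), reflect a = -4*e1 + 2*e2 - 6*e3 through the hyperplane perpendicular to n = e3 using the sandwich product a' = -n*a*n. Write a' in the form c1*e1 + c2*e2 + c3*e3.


Reflection formula: a' = -n*a*n, with n = e3 (unit vector, n^2 = 1).
For reflection through hyperplane perp to e3:
The component along e3 flips sign, others stay.
a = (-4, 2, -6)
a' = (-4, 2, 6)
a' = -4*e1 + 2*e2 + 6*e3


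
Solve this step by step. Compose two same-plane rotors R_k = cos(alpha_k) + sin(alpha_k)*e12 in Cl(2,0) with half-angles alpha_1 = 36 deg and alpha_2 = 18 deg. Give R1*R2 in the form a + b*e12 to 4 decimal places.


Same-plane rotors commute and their half-angles add:
R1*R2 = cos(a1 + a2) + sin(a1 + a2)*e12.
a1 + a2 = 36 + 18 = 54 deg
cos(54 deg) = 0.5878
sin(54 deg) = 0.8090
R1*R2 = 0.5878 + 0.8090*e12


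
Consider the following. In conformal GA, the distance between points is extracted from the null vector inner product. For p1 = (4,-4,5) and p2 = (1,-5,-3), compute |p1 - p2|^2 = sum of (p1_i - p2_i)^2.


p1 - p2 = (3, 1, 8)
|p1 - p2|^2 = 3^2 + 1^2 + 8^2
= 9 + 1 + 64
= 74


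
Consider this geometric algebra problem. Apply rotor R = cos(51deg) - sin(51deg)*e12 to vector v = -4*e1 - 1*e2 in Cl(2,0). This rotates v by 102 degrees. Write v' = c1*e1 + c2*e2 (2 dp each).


Rotor R = cos(51deg) - sin(51deg)*e12
Rotation angle theta = 2 * 51 = 102 degrees
v' = R*v*~R rotates v by theta.
cos(102deg) = -0.2079, sin(102deg) = 0.9781
v'_1 = -4*cos(102deg) - (-1)*sin(102deg)
= -4*(-0.2079) - (-1)*0.9781
= 1.81
v'_2 = -4*sin(102deg) + (-1)*cos(102deg)
= -4*0.9781 + (-1)*(-0.2079)
= -3.70
v' = 1.81*e1 - 3.70*e2


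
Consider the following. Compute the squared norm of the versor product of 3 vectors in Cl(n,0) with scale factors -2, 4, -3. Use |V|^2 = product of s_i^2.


Each vector v_i has |v_i|^2 = s_i^2
Squared scales: (-2)^2 = 4, 4^2 = 16, (-3)^2 = 9
|V|^2 = 4 * 16 * 9
= 576


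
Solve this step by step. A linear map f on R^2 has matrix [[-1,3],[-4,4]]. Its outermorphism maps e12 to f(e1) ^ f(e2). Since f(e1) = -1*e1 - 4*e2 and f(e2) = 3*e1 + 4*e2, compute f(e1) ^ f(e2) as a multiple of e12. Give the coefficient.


The outermorphism of a linear map f sends e1^e2 to f(e1)^f(e2).
f(e1) = -1*e1 - 4*e2
f(e2) = 3*e1 + 4*e2
f(e1) ^ f(e2) = (-1*e1 - 4*e2) ^ (3*e1 + 4*e2)
= (-1)*4*e12 + (-4)*3*e21
= (-4 - (-12))*e12
= 8*e12
Coefficient = 8


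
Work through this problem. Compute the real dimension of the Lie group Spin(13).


Spin(n) double-covers SO(n); both have Lie algebra so(n) of dimension n(n-1)/2.
n = 13
n(n-1) = 13 * 12 = 156
dim Spin(13) = 156/2 = 78


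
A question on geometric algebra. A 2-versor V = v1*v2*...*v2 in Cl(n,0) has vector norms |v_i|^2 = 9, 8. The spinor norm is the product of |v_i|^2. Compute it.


Spinor norm N(V) = |v1|^2 * |v2|^2 * ... * |v2|^2
= 9 * 8
Running product: 9, 72
N(V) = 72


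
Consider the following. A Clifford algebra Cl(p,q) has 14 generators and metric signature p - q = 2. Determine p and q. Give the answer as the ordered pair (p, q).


We need p + q = 14 and p - q = 2.
Adding: 2p = 14 + 2 = 16, so p = 8.
Then q = 14 - 8 = 6.
(p, q) = (8, 6)


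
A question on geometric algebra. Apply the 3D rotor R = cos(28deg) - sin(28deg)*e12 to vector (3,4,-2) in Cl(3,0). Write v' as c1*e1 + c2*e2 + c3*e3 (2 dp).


Rotor R = cos(28deg) - sin(28deg)*e12
Rotation angle theta = 2 * 28 = 56 degrees in the e12 plane (e1 -> e2).
The component perpendicular to the plane (e3) is invariant: v'_3 = v3 = -2.00
cos(56deg) = 0.5592, sin(56deg) = 0.8290
v'_1 = v1*cos(theta) - v2*sin(theta) = 3*0.5592 - 4*0.8290 = -1.64
v'_2 = v1*sin(theta) + v2*cos(theta) = 3*0.8290 + 4*0.5592 = 4.72
v' = -1.64*e1 + 4.72*e2 - 2.00*e3


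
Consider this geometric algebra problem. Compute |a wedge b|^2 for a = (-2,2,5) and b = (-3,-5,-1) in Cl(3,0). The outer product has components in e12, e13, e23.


a wedge b = (a1*b2 - a2*b1)*e12 + (a1*b3 - a3*b1)*e13 + (a2*b3 - a3*b2)*e23
e12 coeff: (-2)*(-5) - 2*(-3) = 10 - (-6) = 16
e13 coeff: (-2)*(-1) - 5*(-3) = 2 - (-15) = 17
e23 coeff: 2*(-1) - 5*(-5) = -2 - (-25) = 23
|a wedge b|^2 = 16^2 + 17^2 + 23^2
= 256 + 289 + 529
= 1074


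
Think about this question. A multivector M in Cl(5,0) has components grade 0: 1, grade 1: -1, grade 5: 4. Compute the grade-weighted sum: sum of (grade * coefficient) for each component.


Grade-weighted sum = sum of grade_k * coefficient_k
0*1 = 0
1*(-1) = -1
5*4 = 20
Total = 0 + (-1) + 20 = 19


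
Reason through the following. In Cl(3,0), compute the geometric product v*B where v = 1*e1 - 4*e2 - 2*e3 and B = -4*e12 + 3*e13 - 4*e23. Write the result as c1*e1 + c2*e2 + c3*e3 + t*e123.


vB has grade-1 (vector) and grade-3 (trivector) parts: vB = (v _| B) + (v ^ B).
Vector part <vB>_1:
  e1: -v2*b12 - v3*b13 = -(-4)*(-4) - (-2)*(3) = -10
  e2: v1*b12 - v3*b23 = (1)*(-4) - (-2)*(-4) = -12
  e3: v1*b13 + v2*b23 = (1)*(3) + (-4)*(-4) = 19
Trivector part <vB>_3:
  e123: v1*b23 - v2*b13 + v3*b12 = (1)*(-4) - (-4)*(3) + (-2)*(-4) = 16
vB = -10*e1 - 12*e2 + 19*e3 + 16*e123


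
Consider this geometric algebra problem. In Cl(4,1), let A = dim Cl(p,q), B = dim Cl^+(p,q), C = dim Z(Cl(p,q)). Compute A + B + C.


n = 4 + 1 = 5
Total dim = 2^5 = 32
Even subalgebra dim = 2^4 = 16
n is odd, so center dim = 2
Sum = 32 + 16 + 2 = 50


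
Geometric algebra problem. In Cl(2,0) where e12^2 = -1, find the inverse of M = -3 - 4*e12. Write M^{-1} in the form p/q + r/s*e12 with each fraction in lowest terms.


M = -3 - 4*e12, where e12^2 = -1.
Since M commutes with its reverse ~M = a - b*e12, M * ~M = a^2 - b^2*e12^2 = a^2 + b^2.
So M^{-1} = ~M / (a^2 + b^2) = (a - b*e12)/(a^2 + b^2).
a^2 + b^2 = 9 + 16 = 25
Scalar part = -3/25 = -3/25
Bivector coeff = 4/25 = 4/25
M^{-1} = -3/25 + 4/25*e12


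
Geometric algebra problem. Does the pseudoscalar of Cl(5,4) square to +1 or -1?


The pseudoscalar I = e1...e_n (product of all n generators) of Cl(p,q) satisfies I^2 = (-1)^(q + n(n-1)/2).
p = 5, q = 4, n = p + q = 9
n(n-1)/2 = 9 * 8 / 2 = 36
Exponent = q + n(n-1)/2 = 4 + 36 = 40
I^2 = (-1)^40 = +1


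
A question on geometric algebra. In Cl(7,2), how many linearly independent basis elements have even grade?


Even subalgebra dimension = 2^(n-1)
n = 7 + 2 = 9
2^(9 - 1) = 2^8 = 256
Verification: sum of C(9,k) for even k = 1 + 36 + 126 + 84 + 9 = 256
Result = 256


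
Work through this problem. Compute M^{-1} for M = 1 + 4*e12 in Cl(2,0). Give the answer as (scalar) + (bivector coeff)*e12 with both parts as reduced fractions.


M = 1 + 4*e12, where e12^2 = -1.
Since M commutes with its reverse ~M = a - b*e12, M * ~M = a^2 - b^2*e12^2 = a^2 + b^2.
So M^{-1} = ~M / (a^2 + b^2) = (a - b*e12)/(a^2 + b^2).
a^2 + b^2 = 1 + 16 = 17
Scalar part = 1/17 = 1/17
Bivector coeff = -4/17 = -4/17
M^{-1} = 1/17 - 4/17*e12


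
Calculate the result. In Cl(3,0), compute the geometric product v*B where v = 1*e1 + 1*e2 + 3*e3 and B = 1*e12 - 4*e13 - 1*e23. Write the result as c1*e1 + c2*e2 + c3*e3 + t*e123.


vB has grade-1 (vector) and grade-3 (trivector) parts: vB = (v _| B) + (v ^ B).
Vector part <vB>_1:
  e1: -v2*b12 - v3*b13 = -(1)*(1) - (3)*(-4) = 11
  e2: v1*b12 - v3*b23 = (1)*(1) - (3)*(-1) = 4
  e3: v1*b13 + v2*b23 = (1)*(-4) + (1)*(-1) = -5
Trivector part <vB>_3:
  e123: v1*b23 - v2*b13 + v3*b12 = (1)*(-1) - (1)*(-4) + (3)*(1) = 6
vB = 11*e1 + 4*e2 - 5*e3 + 6*e123


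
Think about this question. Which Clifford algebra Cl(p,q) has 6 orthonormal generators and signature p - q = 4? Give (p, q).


We need p + q = 6 and p - q = 4.
Adding: 2p = 6 + 4 = 10, so p = 5.
Then q = 6 - 5 = 1.
(p, q) = (5, 1)


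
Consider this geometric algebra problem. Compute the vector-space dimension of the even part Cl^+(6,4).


Even subalgebra dimension = 2^(n-1)
n = 6 + 4 = 10
2^(10 - 1) = 2^9 = 512
Verification: sum of C(10,k) for even k = 1 + 45 + 210 + 210 + 45 + 1 = 512
Result = 512


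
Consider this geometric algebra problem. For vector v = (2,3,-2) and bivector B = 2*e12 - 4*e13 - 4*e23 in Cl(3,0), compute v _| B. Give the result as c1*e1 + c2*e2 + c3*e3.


Left contraction v _| B = <vB>_1 (grade-1 part of the geometric product vB).
Using e1_|e12 = e2, e2_|e12 = -e1, e1_|e13 = e3, e3_|e13 = -e1, e2_|e23 = e3, e3_|e23 = -e2:
e1 coeff: -v2*b12 - v3*b13 = -(3)*(2) - (-2)*(-4) = -14
e2 coeff: v1*b12 - v3*b23 = (2)*(2) - (-2)*(-4) = -4
e3 coeff: v1*b13 + v2*b23 = (2)*(-4) + (3)*(-4) = -20
v _| B = -14*e1 - 4*e2 - 20*e3


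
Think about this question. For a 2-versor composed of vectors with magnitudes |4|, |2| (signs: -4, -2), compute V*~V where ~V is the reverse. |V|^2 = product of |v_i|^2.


Each vector v_i has |v_i|^2 = s_i^2
Squared scales: (-4)^2 = 16, (-2)^2 = 4
|V|^2 = 16 * 4
= 64


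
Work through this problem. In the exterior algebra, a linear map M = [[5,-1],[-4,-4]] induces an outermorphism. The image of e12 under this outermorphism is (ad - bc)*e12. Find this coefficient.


The outermorphism of a linear map f sends e1^e2 to f(e1)^f(e2).
f(e1) = 5*e1 - 4*e2
f(e2) = -1*e1 - 4*e2
f(e1) ^ f(e2) = (5*e1 - 4*e2) ^ (-1*e1 - 4*e2)
= 5*(-4)*e12 + (-4)*(-1)*e21
= (-20 - 4)*e12
= -24*e12
Coefficient = -24


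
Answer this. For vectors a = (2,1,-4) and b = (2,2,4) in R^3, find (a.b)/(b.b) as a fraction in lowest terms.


Projection coefficient = (a . b) / (b . b)
a . b = 2*2 + 1*2 + (-4)*4
= 4 + 2 + (-16) = -10
b . b = 2^2 + 2^2 + 4^2
= 4 + 4 + 16 = 24
Coefficient = -10/24
In lowest terms: -5/12


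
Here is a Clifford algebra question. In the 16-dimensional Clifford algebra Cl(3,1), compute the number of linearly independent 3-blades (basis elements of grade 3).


Number of grade-k basis blades in Cl(p,q) with n = p + q is C(n, k).
n = 3 + 1 = 4
C(4, 3) = 4! / (3! * 1!)
= 24 / (6 * 1)
= 4


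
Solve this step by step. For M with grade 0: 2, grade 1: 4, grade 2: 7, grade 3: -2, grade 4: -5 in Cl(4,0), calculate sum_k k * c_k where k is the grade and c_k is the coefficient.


Grade-weighted sum = sum of grade_k * coefficient_k
0*2 = 0
1*4 = 4
2*7 = 14
3*(-2) = -6
4*(-5) = -20
Total = 0 + 4 + 14 + (-6) + (-20) = -8


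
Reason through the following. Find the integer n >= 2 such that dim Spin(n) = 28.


dim Spin(n) = dim so(n) = n(n-1)/2.
Solve n(n-1)/2 = 28, i.e. n^2 - n - 56 = 0.
Discriminant = 1 + 8*28 = 225
n = (1 + sqrt(225))/2 = (1 + 15)/2 = 8


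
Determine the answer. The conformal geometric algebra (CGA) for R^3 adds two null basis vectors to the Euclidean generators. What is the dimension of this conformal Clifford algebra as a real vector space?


The conformal model of R^3 uses Cl(4,1): the 3 Euclidean generators plus two extra orthogonal generators e+ (e+^2 = +1) and e- (e-^2 = -1), from which the null vectors e0, einf are built.
Number of generators m = 3 + 2 = 5.
dim Cl(p,q) = 2^m = 2^5 = 32


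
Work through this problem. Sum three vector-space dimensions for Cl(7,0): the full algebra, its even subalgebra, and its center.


n = 7 + 0 = 7
Total dim = 2^7 = 128
Even subalgebra dim = 2^6 = 64
n is odd, so center dim = 2
Sum = 128 + 64 + 2 = 194


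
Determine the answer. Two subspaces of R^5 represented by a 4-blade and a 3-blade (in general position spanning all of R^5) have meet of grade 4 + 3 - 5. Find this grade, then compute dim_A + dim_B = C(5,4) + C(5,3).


Meet grade = grade(A) + grade(B) - n
= 4 + 3 - 5 = 2
C(5,4) = 5
C(5,3) = 10
dim_A + dim_B = 5 + 10 = 15


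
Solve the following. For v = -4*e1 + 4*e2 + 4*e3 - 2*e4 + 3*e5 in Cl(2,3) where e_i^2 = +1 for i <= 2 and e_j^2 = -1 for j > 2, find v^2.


v^2 = sum of c_i^2 * e_i^2
Positive signature terms (e_i^2 = +1): (-4)^2 + 4^2 = 32
Negative signature terms (e_j^2 = -1): 4^2 + (-2)^2 + 3^2 = 29
v^2 = 32 - 29 = 3


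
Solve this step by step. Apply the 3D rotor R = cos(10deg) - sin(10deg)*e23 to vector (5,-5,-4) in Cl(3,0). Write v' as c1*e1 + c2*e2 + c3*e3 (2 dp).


Rotor R = cos(10deg) - sin(10deg)*e23
Rotation angle theta = 2 * 10 = 20 degrees in the e23 plane (e2 -> e3).
The component perpendicular to the plane (e1) is invariant: v'_1 = v1 = 5.00
cos(20deg) = 0.9397, sin(20deg) = 0.3420
v'_2 = v2*cos(theta) - v3*sin(theta) = -5*0.9397 - (-4)*0.3420 = -3.33
v'_3 = v2*sin(theta) + v3*cos(theta) = -5*0.3420 + (-4)*0.9397 = -5.47
v' = 5.00*e1 - 3.33*e2 - 5.47*e3


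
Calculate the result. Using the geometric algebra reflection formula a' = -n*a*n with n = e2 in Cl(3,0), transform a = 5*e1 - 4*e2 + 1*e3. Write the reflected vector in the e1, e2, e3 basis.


Reflection formula: a' = -n*a*n, with n = e2 (unit vector, n^2 = 1).
For reflection through hyperplane perp to e2:
The component along e2 flips sign, others stay.
a = (5, -4, 1)
a' = (5, 4, 1)
a' = 5*e1 + 4*e2 + 1*e3


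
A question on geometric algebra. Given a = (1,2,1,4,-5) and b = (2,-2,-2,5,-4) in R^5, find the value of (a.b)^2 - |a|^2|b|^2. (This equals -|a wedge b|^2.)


a . b = 1*2 + 2*(-2) + 1*(-2) + 4*5 + (-5)*(-4)
= 2 + (-4) + (-2) + 20 + 20 = 36
|a|^2 = 1^2 + 2^2 + 1^2 + 4^2 + (-5)^2 = 47
|b|^2 = 2^2 + (-2)^2 + (-2)^2 + 5^2 + (-4)^2 = 53
(a.b)^2 = 36^2 = 1296
|a|^2 * |b|^2 = 47 * 53 = 2491
Result = 1296 - 2491 = -1195


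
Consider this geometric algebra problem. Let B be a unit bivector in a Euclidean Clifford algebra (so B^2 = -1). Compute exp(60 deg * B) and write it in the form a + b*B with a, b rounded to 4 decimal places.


For a unit bivector B with B^2 = -1, the exponential series gives
e^(theta*B) = cos(theta) + sin(theta)*B (the GA analogue of Euler's formula).
theta = 60 degrees = 1.047198 rad
cos(60 deg) = 0.5000
sin(60 deg) = 0.8660
exp(theta*B) = 0.5000 + 0.8660*B


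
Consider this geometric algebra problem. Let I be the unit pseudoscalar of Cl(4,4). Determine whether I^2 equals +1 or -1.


The pseudoscalar I = e1...e_n (product of all n generators) of Cl(p,q) satisfies I^2 = (-1)^(q + n(n-1)/2).
p = 4, q = 4, n = p + q = 8
n(n-1)/2 = 8 * 7 / 2 = 28
Exponent = q + n(n-1)/2 = 4 + 28 = 32
I^2 = (-1)^32 = +1


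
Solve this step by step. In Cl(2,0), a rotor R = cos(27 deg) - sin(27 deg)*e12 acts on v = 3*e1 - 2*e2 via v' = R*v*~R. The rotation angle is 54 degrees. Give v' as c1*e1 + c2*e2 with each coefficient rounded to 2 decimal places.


Rotor R = cos(27deg) - sin(27deg)*e12
Rotation angle theta = 2 * 27 = 54 degrees
v' = R*v*~R rotates v by theta.
cos(54deg) = 0.5878, sin(54deg) = 0.8090
v'_1 = 3*cos(54deg) - (-2)*sin(54deg)
= 3*0.5878 - (-2)*0.8090
= 3.38
v'_2 = 3*sin(54deg) + (-2)*cos(54deg)
= 3*0.8090 + (-2)*0.5878
= 1.25
v' = 3.38*e1 + 1.25*e2


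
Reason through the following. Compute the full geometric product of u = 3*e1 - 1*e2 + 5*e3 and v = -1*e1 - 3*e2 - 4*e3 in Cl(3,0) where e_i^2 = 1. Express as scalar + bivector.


In Cl(3,0): e_i^2 = 1, e_ie_j = -e_je_i for i != j.
Scalar part = u . v = 3*(-1) + (-1)*(-3) + 5*(-4)
= -3 + 3 + (-20) = -20
e12 coeff = 3*(-3) - (-1)*(-1) = -9 - 1 = -10
e13 coeff = 3*(-4) - 5*(-1) = -12 - (-5) = -7
e23 coeff = (-1)*(-4) - 5*(-3) = 4 - (-15) = 19
uv = -20 - 10*e12 - 7*e13 + 19*e23


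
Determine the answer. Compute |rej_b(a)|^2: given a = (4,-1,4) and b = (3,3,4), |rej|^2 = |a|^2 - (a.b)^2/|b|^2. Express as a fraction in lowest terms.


|a|^2 = 4^2 + (-1)^2 + 4^2 = 33
|b|^2 = 3^2 + 3^2 + 4^2 = 34
a . b = 4*3 + (-1)*3 + 4*4 = 25
(a.b)^2 = 25^2 = 625
|rej|^2 = 33 - 625/34
= (1122 - 625)/34
= 497/34
In lowest terms: 497/34


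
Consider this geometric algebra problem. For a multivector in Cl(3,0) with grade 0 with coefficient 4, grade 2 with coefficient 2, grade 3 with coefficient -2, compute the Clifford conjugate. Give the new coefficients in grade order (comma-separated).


Clifford conjugate sign for grade k: (-1)^(k(k+1)/2)
Grade 0: (-1)^(0*1/2) = (-1)^0 = 1, coeff 4 -> 4
Grade 2: (-1)^(2*3/2) = (-1)^3 = -1, coeff 2 -> -2
Grade 3: (-1)^(3*4/2) = (-1)^6 = 1, coeff -2 -> -2
Conjugated coefficients: 4, -2, -2


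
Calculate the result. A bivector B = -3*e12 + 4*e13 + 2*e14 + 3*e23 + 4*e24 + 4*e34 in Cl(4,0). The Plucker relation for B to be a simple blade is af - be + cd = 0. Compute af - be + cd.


Plucker relation: af - be + cd
a*f = (-3)*4 = -12
b*e = 4*4 = 16
c*d = 2*3 = 6
af - be + cd = -12 - 16 + 6
= -22


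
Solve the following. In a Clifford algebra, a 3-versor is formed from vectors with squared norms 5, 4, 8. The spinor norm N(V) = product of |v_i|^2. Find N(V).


Spinor norm N(V) = |v1|^2 * |v2|^2 * ... * |v3|^2
= 5 * 4 * 8
Running product: 5, 20, 160
N(V) = 160


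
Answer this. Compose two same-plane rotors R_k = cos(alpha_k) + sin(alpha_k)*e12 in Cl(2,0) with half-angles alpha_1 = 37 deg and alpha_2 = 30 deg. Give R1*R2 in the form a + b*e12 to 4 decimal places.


Same-plane rotors commute and their half-angles add:
R1*R2 = cos(a1 + a2) + sin(a1 + a2)*e12.
a1 + a2 = 37 + 30 = 67 deg
cos(67 deg) = 0.3907
sin(67 deg) = 0.9205
R1*R2 = 0.3907 + 0.9205*e12


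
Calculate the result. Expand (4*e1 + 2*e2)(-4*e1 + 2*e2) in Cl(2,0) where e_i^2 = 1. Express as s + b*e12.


Expand: (4*e1 + 2*e2)(-4*e1 + 2*e2)
= 4*(-4)*e1e1 + 4*2*e1e2 + 2*(-4)*e2e1 + 2*2*e2e2
Using e1^2 = e2^2 = 1, e2e1 = -e1e2:
Scalar part s = 4*(-4) + 2*2 = -16 + 4 = -12
Bivector part b = 4*2 - 2*(-4) = 8 - (-8) = 16
uv = -12 + 16*e12


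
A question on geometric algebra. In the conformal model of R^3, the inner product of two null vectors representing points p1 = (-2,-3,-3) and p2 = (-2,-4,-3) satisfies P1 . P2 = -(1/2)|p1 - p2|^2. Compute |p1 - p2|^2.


p1 - p2 = (0, 1, 0)
|p1 - p2|^2 = 0^2 + 1^2 + 0^2
= 0 + 1 + 0
= 1


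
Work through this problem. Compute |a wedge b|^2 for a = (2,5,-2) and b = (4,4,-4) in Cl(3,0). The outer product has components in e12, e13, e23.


a wedge b = (a1*b2 - a2*b1)*e12 + (a1*b3 - a3*b1)*e13 + (a2*b3 - a3*b2)*e23
e12 coeff: 2*4 - 5*4 = 8 - 20 = -12
e13 coeff: 2*(-4) - (-2)*4 = -8 - (-8) = 0
e23 coeff: 5*(-4) - (-2)*4 = -20 - (-8) = -12
|a wedge b|^2 = (-12)^2 + 0^2 + (-12)^2
= 144 + 0 + 144
= 288


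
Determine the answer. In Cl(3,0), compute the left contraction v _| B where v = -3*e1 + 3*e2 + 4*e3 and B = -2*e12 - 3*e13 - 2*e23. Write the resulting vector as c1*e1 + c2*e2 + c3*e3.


Left contraction v _| B = <vB>_1 (grade-1 part of the geometric product vB).
Using e1_|e12 = e2, e2_|e12 = -e1, e1_|e13 = e3, e3_|e13 = -e1, e2_|e23 = e3, e3_|e23 = -e2:
e1 coeff: -v2*b12 - v3*b13 = -(3)*(-2) - (4)*(-3) = 18
e2 coeff: v1*b12 - v3*b23 = (-3)*(-2) - (4)*(-2) = 14
e3 coeff: v1*b13 + v2*b23 = (-3)*(-3) + (3)*(-2) = 3
v _| B = 18*e1 + 14*e2 + 3*e3


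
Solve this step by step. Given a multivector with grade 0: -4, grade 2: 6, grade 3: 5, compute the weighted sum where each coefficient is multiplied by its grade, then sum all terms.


Grade-weighted sum = sum of grade_k * coefficient_k
0*(-4) = 0
2*6 = 12
3*5 = 15
Total = 0 + 12 + 15 = 27


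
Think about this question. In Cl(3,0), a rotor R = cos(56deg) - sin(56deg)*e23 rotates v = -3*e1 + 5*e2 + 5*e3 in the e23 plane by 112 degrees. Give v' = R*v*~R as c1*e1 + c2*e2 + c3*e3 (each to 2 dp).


Rotor R = cos(56deg) - sin(56deg)*e23
Rotation angle theta = 2 * 56 = 112 degrees in the e23 plane (e2 -> e3).
The component perpendicular to the plane (e1) is invariant: v'_1 = v1 = -3.00
cos(112deg) = -0.3746, sin(112deg) = 0.9272
v'_2 = v2*cos(theta) - v3*sin(theta) = 5*(-0.3746) - 5*0.9272 = -6.51
v'_3 = v2*sin(theta) + v3*cos(theta) = 5*0.9272 + 5*(-0.3746) = 2.76
v' = -3.00*e1 - 6.51*e2 + 2.76*e3


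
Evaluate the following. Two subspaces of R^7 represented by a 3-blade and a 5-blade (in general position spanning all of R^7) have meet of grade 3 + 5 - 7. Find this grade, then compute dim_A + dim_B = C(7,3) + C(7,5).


Meet grade = grade(A) + grade(B) - n
= 3 + 5 - 7 = 1
C(7,3) = 35
C(7,5) = 21
dim_A + dim_B = 35 + 21 = 56


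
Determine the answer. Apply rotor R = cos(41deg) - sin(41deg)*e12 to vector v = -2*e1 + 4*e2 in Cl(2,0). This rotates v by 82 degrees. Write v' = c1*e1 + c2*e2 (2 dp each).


Rotor R = cos(41deg) - sin(41deg)*e12
Rotation angle theta = 2 * 41 = 82 degrees
v' = R*v*~R rotates v by theta.
cos(82deg) = 0.1392, sin(82deg) = 0.9903
v'_1 = -2*cos(82deg) - 4*sin(82deg)
= -2*0.1392 - 4*0.9903
= -4.24
v'_2 = -2*sin(82deg) + 4*cos(82deg)
= -2*0.9903 + 4*0.1392
= -1.42
v' = -4.24*e1 - 1.42*e2


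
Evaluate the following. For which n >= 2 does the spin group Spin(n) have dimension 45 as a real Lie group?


dim Spin(n) = dim so(n) = n(n-1)/2.
Solve n(n-1)/2 = 45, i.e. n^2 - n - 90 = 0.
Discriminant = 1 + 8*45 = 361
n = (1 + sqrt(361))/2 = (1 + 19)/2 = 10


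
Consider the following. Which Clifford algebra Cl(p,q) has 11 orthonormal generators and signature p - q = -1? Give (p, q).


We need p + q = 11 and p - q = -1.
Adding: 2p = 11 + (-1) = 10, so p = 5.
Then q = 11 - 5 = 6.
(p, q) = (5, 6)


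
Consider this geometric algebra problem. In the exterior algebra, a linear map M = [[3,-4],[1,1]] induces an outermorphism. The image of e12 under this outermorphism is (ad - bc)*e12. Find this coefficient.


The outermorphism of a linear map f sends e1^e2 to f(e1)^f(e2).
f(e1) = 3*e1 + 1*e2
f(e2) = -4*e1 + 1*e2
f(e1) ^ f(e2) = (3*e1 + 1*e2) ^ (-4*e1 + 1*e2)
= 3*1*e12 + 1*(-4)*e21
= (3 - (-4))*e12
= 7*e12
Coefficient = 7


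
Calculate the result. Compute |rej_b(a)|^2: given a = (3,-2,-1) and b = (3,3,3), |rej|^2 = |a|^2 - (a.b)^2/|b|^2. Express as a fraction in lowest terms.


|a|^2 = 3^2 + (-2)^2 + (-1)^2 = 14
|b|^2 = 3^2 + 3^2 + 3^2 = 27
a . b = 3*3 + (-2)*3 + (-1)*3 = 0
(a.b)^2 = 0^2 = 0
|rej|^2 = 14 - 0/27
= (378 - 0)/27
= 378/27
In lowest terms: 14/1


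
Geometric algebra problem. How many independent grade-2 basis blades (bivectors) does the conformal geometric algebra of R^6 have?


The conformal model of R^6 uses Cl(7,1) with m = 6 + 2 = 8 generators.
Number of grade-2 blades = C(m, 2) = C(8, 2)
= 8*7/2 = 28


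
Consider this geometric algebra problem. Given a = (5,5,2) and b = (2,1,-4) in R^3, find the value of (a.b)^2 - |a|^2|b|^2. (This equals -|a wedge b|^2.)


a . b = 5*2 + 5*1 + 2*(-4)
= 10 + 5 + (-8) = 7
|a|^2 = 5^2 + 5^2 + 2^2 = 54
|b|^2 = 2^2 + 1^2 + (-4)^2 = 21
(a.b)^2 = 7^2 = 49
|a|^2 * |b|^2 = 54 * 21 = 1134
Result = 49 - 1134 = -1085


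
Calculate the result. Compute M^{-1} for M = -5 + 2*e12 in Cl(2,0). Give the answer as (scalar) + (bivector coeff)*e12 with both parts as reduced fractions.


M = -5 + 2*e12, where e12^2 = -1.
Since M commutes with its reverse ~M = a - b*e12, M * ~M = a^2 - b^2*e12^2 = a^2 + b^2.
So M^{-1} = ~M / (a^2 + b^2) = (a - b*e12)/(a^2 + b^2).
a^2 + b^2 = 25 + 4 = 29
Scalar part = -5/29 = -5/29
Bivector coeff = -2/29 = -2/29
M^{-1} = -5/29 - 2/29*e12


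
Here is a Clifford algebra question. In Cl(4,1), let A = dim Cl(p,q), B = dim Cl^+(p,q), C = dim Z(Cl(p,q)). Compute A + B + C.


n = 4 + 1 = 5
Total dim = 2^5 = 32
Even subalgebra dim = 2^4 = 16
n is odd, so center dim = 2
Sum = 32 + 16 + 2 = 50


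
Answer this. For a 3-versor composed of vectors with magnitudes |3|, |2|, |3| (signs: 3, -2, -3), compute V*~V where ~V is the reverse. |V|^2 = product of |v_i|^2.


Each vector v_i has |v_i|^2 = s_i^2
Squared scales: 3^2 = 9, (-2)^2 = 4, (-3)^2 = 9
|V|^2 = 9 * 4 * 9
= 324


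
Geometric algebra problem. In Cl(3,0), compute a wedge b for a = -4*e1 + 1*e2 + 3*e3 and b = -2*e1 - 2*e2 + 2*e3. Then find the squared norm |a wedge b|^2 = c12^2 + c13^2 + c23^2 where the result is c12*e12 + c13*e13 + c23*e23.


a wedge b = (a1*b2 - a2*b1)*e12 + (a1*b3 - a3*b1)*e13 + (a2*b3 - a3*b2)*e23
e12 coeff: (-4)*(-2) - 1*(-2) = 8 - (-2) = 10
e13 coeff: (-4)*2 - 3*(-2) = -8 - (-6) = -2
e23 coeff: 1*2 - 3*(-2) = 2 - (-6) = 8
|a wedge b|^2 = 10^2 + (-2)^2 + 8^2
= 100 + 4 + 64
= 168


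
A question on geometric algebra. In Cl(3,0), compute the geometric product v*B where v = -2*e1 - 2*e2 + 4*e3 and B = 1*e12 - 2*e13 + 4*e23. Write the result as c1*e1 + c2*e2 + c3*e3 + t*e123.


vB has grade-1 (vector) and grade-3 (trivector) parts: vB = (v _| B) + (v ^ B).
Vector part <vB>_1:
  e1: -v2*b12 - v3*b13 = -(-2)*(1) - (4)*(-2) = 10
  e2: v1*b12 - v3*b23 = (-2)*(1) - (4)*(4) = -18
  e3: v1*b13 + v2*b23 = (-2)*(-2) + (-2)*(4) = -4
Trivector part <vB>_3:
  e123: v1*b23 - v2*b13 + v3*b12 = (-2)*(4) - (-2)*(-2) + (4)*(1) = -8
vB = 10*e1 - 18*e2 - 4*e3 - 8*e123


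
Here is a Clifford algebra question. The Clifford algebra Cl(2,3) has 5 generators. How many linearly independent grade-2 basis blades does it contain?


Number of grade-k basis blades in Cl(p,q) with n = p + q is C(n, k).
n = 2 + 3 = 5
C(5, 2) = 5! / (2! * 3!)
= 120 / (2 * 6)
= 10


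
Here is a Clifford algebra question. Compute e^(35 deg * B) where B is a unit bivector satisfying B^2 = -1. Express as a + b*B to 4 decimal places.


For a unit bivector B with B^2 = -1, the exponential series gives
e^(theta*B) = cos(theta) + sin(theta)*B (the GA analogue of Euler's formula).
theta = 35 degrees = 0.610865 rad
cos(35 deg) = 0.8192
sin(35 deg) = 0.5736
exp(theta*B) = 0.8192 + 0.5736*B


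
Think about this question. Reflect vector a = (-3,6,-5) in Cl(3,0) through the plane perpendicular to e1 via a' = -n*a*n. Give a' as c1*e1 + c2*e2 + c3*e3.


Reflection formula: a' = -n*a*n, with n = e1 (unit vector, n^2 = 1).
For reflection through hyperplane perp to e1:
The component along e1 flips sign, others stay.
a = (-3, 6, -5)
a' = (3, 6, -5)
a' = 3*e1 + 6*e2 - 5*e3


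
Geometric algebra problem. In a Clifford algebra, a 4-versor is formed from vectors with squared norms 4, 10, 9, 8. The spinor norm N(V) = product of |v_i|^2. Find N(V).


Spinor norm N(V) = |v1|^2 * |v2|^2 * ... * |v4|^2
= 4 * 10 * 9 * 8
Running product: 4, 40, 360, 2880
N(V) = 2880


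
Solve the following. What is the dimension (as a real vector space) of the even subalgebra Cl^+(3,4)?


Even subalgebra dimension = 2^(n-1)
n = 3 + 4 = 7
2^(7 - 1) = 2^6 = 64
Verification: sum of C(7,k) for even k = 1 + 21 + 35 + 7 = 64
Result = 64


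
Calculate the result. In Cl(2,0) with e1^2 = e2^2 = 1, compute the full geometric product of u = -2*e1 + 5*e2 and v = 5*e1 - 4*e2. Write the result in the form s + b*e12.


Expand: (-2*e1 + 5*e2)(5*e1 - 4*e2)
= (-2)*5*e1e1 + (-2)*(-4)*e1e2 + 5*5*e2e1 + 5*(-4)*e2e2
Using e1^2 = e2^2 = 1, e2e1 = -e1e2:
Scalar part s = (-2)*5 + 5*(-4) = -10 + (-20) = -30
Bivector part b = (-2)*(-4) - 5*5 = 8 - 25 = -17
uv = -30 - 17*e12


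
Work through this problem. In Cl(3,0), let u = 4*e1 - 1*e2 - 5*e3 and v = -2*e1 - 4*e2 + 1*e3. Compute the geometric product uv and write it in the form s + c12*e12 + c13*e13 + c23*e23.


In Cl(3,0): e_i^2 = 1, e_ie_j = -e_je_i for i != j.
Scalar part = u . v = 4*(-2) + (-1)*(-4) + (-5)*1
= -8 + 4 + (-5) = -9
e12 coeff = 4*(-4) - (-1)*(-2) = -16 - 2 = -18
e13 coeff = 4*1 - (-5)*(-2) = 4 - 10 = -6
e23 coeff = (-1)*1 - (-5)*(-4) = -1 - 20 = -21
uv = -9 - 18*e12 - 6*e13 - 21*e23


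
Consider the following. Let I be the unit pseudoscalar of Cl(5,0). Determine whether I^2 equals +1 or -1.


The pseudoscalar I = e1...e_n (product of all n generators) of Cl(p,q) satisfies I^2 = (-1)^(q + n(n-1)/2).
p = 5, q = 0, n = p + q = 5
n(n-1)/2 = 5 * 4 / 2 = 10
Exponent = q + n(n-1)/2 = 0 + 10 = 10
I^2 = (-1)^10 = +1


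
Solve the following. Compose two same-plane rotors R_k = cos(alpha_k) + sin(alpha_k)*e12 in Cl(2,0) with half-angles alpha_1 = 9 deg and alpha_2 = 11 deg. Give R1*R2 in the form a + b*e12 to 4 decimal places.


Same-plane rotors commute and their half-angles add:
R1*R2 = cos(a1 + a2) + sin(a1 + a2)*e12.
a1 + a2 = 9 + 11 = 20 deg
cos(20 deg) = 0.9397
sin(20 deg) = 0.3420
R1*R2 = 0.9397 + 0.3420*e12


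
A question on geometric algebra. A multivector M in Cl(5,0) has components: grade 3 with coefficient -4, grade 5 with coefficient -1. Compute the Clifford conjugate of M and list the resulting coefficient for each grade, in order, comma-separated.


Clifford conjugate sign for grade k: (-1)^(k(k+1)/2)
Grade 3: (-1)^(3*4/2) = (-1)^6 = 1, coeff -4 -> -4
Grade 5: (-1)^(5*6/2) = (-1)^15 = -1, coeff -1 -> 1
Conjugated coefficients: -4, 1


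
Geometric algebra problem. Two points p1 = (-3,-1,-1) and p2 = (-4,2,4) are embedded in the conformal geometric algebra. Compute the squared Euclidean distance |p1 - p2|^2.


p1 - p2 = (1, -3, -5)
|p1 - p2|^2 = 1^2 + (-3)^2 + (-5)^2
= 1 + 9 + 25
= 35


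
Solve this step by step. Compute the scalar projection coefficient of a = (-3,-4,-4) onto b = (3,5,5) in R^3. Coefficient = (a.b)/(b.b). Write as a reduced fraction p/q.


Projection coefficient = (a . b) / (b . b)
a . b = (-3)*3 + (-4)*5 + (-4)*5
= -9 + (-20) + (-20) = -49
b . b = 3^2 + 5^2 + 5^2
= 9 + 25 + 25 = 59
Coefficient = -49/59
In lowest terms: -49/59


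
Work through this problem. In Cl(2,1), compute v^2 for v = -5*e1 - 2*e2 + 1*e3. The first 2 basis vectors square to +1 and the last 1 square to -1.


v^2 = sum of c_i^2 * e_i^2
Positive signature terms (e_i^2 = +1): (-5)^2 + (-2)^2 = 29
Negative signature terms (e_j^2 = -1): 1^2 = 1
v^2 = 29 - 1 = 28


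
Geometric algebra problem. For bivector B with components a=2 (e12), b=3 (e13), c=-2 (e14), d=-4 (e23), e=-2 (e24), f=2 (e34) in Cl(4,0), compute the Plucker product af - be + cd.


Plucker relation: af - be + cd
a*f = 2*2 = 4
b*e = 3*(-2) = -6
c*d = (-2)*(-4) = 8
af - be + cd = 4 - (-6) + 8
= 18


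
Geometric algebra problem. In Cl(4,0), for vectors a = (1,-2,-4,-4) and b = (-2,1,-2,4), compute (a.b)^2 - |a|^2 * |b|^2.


a . b = 1*(-2) + (-2)*1 + (-4)*(-2) + (-4)*4
= -2 + (-2) + 8 + (-16) = -12
|a|^2 = 1^2 + (-2)^2 + (-4)^2 + (-4)^2 = 37
|b|^2 = (-2)^2 + 1^2 + (-2)^2 + 4^2 = 25
(a.b)^2 = (-12)^2 = 144
|a|^2 * |b|^2 = 37 * 25 = 925
Result = 144 - 925 = -781


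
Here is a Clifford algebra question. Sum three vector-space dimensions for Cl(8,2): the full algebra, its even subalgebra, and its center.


n = 8 + 2 = 10
Total dim = 2^10 = 1024
Even subalgebra dim = 2^9 = 512
n is even, so center dim = 1
Sum = 1024 + 512 + 1 = 1537


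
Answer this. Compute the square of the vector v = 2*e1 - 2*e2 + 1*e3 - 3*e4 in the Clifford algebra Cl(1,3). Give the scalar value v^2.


v^2 = sum of c_i^2 * e_i^2
Positive signature terms (e_i^2 = +1): 2^2 = 4
Negative signature terms (e_j^2 = -1): (-2)^2 + 1^2 + (-3)^2 = 14
v^2 = 4 - 14 = -10


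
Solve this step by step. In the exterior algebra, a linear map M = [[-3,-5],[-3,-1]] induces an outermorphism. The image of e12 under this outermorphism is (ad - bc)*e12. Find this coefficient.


The outermorphism of a linear map f sends e1^e2 to f(e1)^f(e2).
f(e1) = -3*e1 - 3*e2
f(e2) = -5*e1 - 1*e2
f(e1) ^ f(e2) = (-3*e1 - 3*e2) ^ (-5*e1 - 1*e2)
= (-3)*(-1)*e12 + (-3)*(-5)*e21
= (3 - 15)*e12
= -12*e12
Coefficient = -12


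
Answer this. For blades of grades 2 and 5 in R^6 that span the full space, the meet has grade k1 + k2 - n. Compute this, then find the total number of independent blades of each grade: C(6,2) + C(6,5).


Meet grade = grade(A) + grade(B) - n
= 2 + 5 - 6 = 1
C(6,2) = 15
C(6,5) = 6
dim_A + dim_B = 15 + 6 = 21


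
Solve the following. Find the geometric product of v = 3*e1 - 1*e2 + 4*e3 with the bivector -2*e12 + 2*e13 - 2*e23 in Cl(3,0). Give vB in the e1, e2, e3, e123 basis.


vB has grade-1 (vector) and grade-3 (trivector) parts: vB = (v _| B) + (v ^ B).
Vector part <vB>_1:
  e1: -v2*b12 - v3*b13 = -(-1)*(-2) - (4)*(2) = -10
  e2: v1*b12 - v3*b23 = (3)*(-2) - (4)*(-2) = 2
  e3: v1*b13 + v2*b23 = (3)*(2) + (-1)*(-2) = 8
Trivector part <vB>_3:
  e123: v1*b23 - v2*b13 + v3*b12 = (3)*(-2) - (-1)*(2) + (4)*(-2) = -12
vB = -10*e1 + 2*e2 + 8*e3 - 12*e123
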